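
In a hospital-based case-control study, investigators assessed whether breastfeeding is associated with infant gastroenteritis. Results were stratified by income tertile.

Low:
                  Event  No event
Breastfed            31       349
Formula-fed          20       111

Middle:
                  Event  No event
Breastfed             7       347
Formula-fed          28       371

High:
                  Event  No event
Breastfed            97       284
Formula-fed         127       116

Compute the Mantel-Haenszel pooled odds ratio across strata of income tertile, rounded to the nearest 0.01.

0.33

OR_MH = Σ(aᵢdᵢ/nᵢ) / Σ(bᵢcᵢ/nᵢ), where nᵢ is the stratum total.
Stratum 1 (Low): n = 511; a·d/n = 31·111/511 = 6.7339; b·c/n = 349·20/511 = 13.6595
Stratum 2 (Middle): n = 753; a·d/n = 7·371/753 = 3.4489; b·c/n = 347·28/753 = 12.9031
Stratum 3 (High): n = 624; a·d/n = 97·116/624 = 18.0321; b·c/n = 284·127/624 = 57.8013
OR_MH = (6.7339 + 3.4489 + 18.0321) / (13.6595 + 12.9031 + 57.8013) = 28.2148 / 84.3638 = 0.33444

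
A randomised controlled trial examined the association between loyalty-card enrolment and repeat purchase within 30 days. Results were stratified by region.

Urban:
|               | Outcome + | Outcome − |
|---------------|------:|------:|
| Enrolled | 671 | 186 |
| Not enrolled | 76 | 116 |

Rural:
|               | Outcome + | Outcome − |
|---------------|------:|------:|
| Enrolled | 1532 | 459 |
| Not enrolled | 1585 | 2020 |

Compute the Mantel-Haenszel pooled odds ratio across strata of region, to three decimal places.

4.371

OR_MH = Σ(aᵢdᵢ/nᵢ) / Σ(bᵢcᵢ/nᵢ), where nᵢ is the stratum total.
Stratum 1 (Urban): n = 1049; a·d/n = 671·116/1049 = 74.2002; b·c/n = 186·76/1049 = 13.4757
Stratum 2 (Rural): n = 5596; a·d/n = 1532·2020/5596 = 553.0093; b·c/n = 459·1585/5596 = 130.0063
OR_MH = (74.2002 + 553.0093) / (13.4757 + 130.0063) = 627.2095 / 143.4819 = 4.37135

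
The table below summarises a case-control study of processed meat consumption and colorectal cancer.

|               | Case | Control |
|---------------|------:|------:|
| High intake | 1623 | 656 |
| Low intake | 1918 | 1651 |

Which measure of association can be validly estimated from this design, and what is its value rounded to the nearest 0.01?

2.13

Cells: a = 1623, b = 656, c = 1918, d = 1651.
This is a case-control study: participants were sampled on outcome status, so risks in the source population cannot be estimated directly — relative risk is not valid here. The odds ratio is the appropriate measure.
OR = (a·d)/(b·c) = (1623 × 1651) / (656 × 1918) = 2679573 / 1258208 = 2.12967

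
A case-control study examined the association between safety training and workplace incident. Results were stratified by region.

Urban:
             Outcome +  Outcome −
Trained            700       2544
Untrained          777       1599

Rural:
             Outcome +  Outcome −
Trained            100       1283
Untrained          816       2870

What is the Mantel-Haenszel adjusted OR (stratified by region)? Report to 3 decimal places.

OR_MH = Σ(aᵢdᵢ/nᵢ) / Σ(bᵢcᵢ/nᵢ), where nᵢ is the stratum total.
Stratum 1 (Urban): n = 5620; a·d/n = 700·1599/5620 = 199.1637; b·c/n = 2544·777/5620 = 351.7238
Stratum 2 (Rural): n = 5069; a·d/n = 100·2870/5069 = 56.6187; b·c/n = 1283·816/5069 = 206.5354
OR_MH = (199.1637 + 56.6187) / (351.7238 + 206.5354) = 255.7824 / 558.2593 = 0.45818

0.458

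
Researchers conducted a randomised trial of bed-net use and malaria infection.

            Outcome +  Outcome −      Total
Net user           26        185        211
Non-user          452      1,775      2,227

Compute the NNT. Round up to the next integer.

13

Risk in treated group = 26/211 = 0.12322; risk in control = 452/2227 = 0.20296.
Absolute risk reduction = 0.20296 − 0.12322 = 0.07974
NNT = 1 / ARR = 1 / 0.07974 = 12.541 → round up → 13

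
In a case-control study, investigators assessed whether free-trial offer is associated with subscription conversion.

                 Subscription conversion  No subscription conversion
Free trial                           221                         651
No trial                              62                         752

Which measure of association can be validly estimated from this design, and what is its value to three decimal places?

4.118

Cells: a = 221, b = 651, c = 62, d = 752.
This is a case-control study: participants were sampled on outcome status, so risks in the source population cannot be estimated directly — relative risk is not valid here. The odds ratio is the appropriate measure.
OR = (a·d)/(b·c) = (221 × 752) / (651 × 62) = 166192 / 40362 = 4.11754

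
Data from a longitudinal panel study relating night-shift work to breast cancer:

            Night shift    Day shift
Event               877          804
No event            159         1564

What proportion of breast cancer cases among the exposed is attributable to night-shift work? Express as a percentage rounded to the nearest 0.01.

Reading the table with exposure as columns: a = 877 (Night shift, case), b = 159 (Night shift, non-case), c = 804 (Day shift, case), d = 1564.
Risk in exposed = 877/1036 = 0.84653; risk in unexposed = 804/2368 = 0.33953.
RR = 0.84653/0.33953 = 2.49325
AR% = (RR − 1)/RR × 100 = (2.49325 − 1)/2.49325 × 100 = 59.8917%

59.89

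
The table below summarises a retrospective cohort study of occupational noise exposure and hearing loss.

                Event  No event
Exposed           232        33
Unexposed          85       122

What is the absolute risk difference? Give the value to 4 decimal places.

0.4648

Cells: a = 232, b = 33, c = 85, d = 122.
Risk in exposed = 232/265 = 0.875472; risk in unexposed = 85/207 = 0.410628.
Risk difference = 0.875472 − 0.410628 = 0.464844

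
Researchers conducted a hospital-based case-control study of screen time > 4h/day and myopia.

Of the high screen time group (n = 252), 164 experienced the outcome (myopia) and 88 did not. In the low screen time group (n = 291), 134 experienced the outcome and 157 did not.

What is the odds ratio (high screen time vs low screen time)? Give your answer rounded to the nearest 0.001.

2.184

From the description: a = 164, b = 88, c = 134, d = 157.
OR = (a·d)/(b·c) = (164 × 157) / (88 × 134) = 25748 / 11792 = 2.18351
The odds of myopia are about 2.18 times as high in the high screen time group.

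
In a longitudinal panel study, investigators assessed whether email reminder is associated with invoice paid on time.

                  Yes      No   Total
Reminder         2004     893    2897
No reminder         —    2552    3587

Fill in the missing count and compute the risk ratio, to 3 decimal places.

The missing cell is in the unexposed row: 3587 − 2552 = 1035.
So a = 2004, b = 893, c = 1035, d = 2552.
RR = [a/(a+b)] / [c/(c+d)] = (2004/2897) / (1035/3587) = 0.69175/0.28854 = 2.39740

2.397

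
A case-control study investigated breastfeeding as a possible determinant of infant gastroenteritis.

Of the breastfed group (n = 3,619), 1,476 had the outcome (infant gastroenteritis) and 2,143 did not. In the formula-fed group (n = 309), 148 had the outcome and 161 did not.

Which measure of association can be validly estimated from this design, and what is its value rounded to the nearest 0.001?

0.749

From the description: a = 1476, b = 2143, c = 148, d = 161.
This is a case-control study: participants were sampled on outcome status, so risks in the source population cannot be estimated directly — relative risk is not valid here. The odds ratio is the appropriate measure.
OR = (a·d)/(b·c) = (1476 × 161) / (2143 × 148) = 237636 / 317164 = 0.74925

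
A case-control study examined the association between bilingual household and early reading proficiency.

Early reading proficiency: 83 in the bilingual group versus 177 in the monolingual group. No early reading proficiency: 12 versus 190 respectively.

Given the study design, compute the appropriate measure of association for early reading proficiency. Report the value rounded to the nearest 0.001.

From the description: a = 83, b = 12, c = 177, d = 190.
This is a case-control study: participants were sampled on outcome status, so risks in the source population cannot be estimated directly — relative risk is not valid here. The odds ratio is the appropriate measure.
OR = (a·d)/(b·c) = (83 × 190) / (12 × 177) = 15770 / 2124 = 7.42467

7.425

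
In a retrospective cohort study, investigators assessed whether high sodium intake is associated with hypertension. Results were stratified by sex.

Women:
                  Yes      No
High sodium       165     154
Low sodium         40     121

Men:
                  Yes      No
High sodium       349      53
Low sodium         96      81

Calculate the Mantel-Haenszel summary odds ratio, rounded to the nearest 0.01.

4.18

OR_MH = Σ(aᵢdᵢ/nᵢ) / Σ(bᵢcᵢ/nᵢ), where nᵢ is the stratum total.
Stratum 1 (Women): n = 480; a·d/n = 165·121/480 = 41.5938; b·c/n = 154·40/480 = 12.8333
Stratum 2 (Men): n = 579; a·d/n = 349·81/579 = 48.8238; b·c/n = 53·96/579 = 8.7876
OR_MH = (41.5938 + 48.8238) / (12.8333 + 8.7876) = 90.4176 / 21.6209 = 4.18195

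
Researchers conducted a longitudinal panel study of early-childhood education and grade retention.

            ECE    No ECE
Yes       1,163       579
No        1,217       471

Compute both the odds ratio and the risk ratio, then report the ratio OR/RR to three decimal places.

Reading the table with exposure as columns: a = 1163 (ECE, case), b = 1217 (ECE, non-case), c = 579 (No ECE, case), d = 471.
OR = (1163·471)/(1217·579) = 547773/704643 = 0.77738
Risk in exposed = 1163/2380 = 0.48866; risk in unexposed = 579/1050 = 0.55143; RR = 0.88616
OR/RR = 0.77738 / 0.88616 = 0.87724
The outcome is not rare, so the OR lies further from 1 than the RR.

0.877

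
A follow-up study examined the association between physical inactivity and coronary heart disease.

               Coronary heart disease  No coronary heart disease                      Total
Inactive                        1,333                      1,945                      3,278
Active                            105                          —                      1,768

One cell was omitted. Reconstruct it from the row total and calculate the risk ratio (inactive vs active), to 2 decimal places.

The missing cell is in the unexposed row: 1768 − 105 = 1663.
So a = 1333, b = 1945, c = 105, d = 1663.
RR = [a/(a+b)] / [c/(c+d)] = (1333/3278) / (105/1768) = 0.40665/0.05939 = 6.84722

6.85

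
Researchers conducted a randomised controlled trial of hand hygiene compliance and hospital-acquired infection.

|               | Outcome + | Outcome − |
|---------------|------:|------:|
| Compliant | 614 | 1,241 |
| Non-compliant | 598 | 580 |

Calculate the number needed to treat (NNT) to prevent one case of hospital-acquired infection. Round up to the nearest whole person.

6

Risk in treated group = 614/1855 = 0.33100; risk in control = 598/1178 = 0.50764.
Absolute risk reduction = 0.50764 − 0.33100 = 0.17664
NNT = 1 / ARR = 1 / 0.17664 = 5.661 → round up → 6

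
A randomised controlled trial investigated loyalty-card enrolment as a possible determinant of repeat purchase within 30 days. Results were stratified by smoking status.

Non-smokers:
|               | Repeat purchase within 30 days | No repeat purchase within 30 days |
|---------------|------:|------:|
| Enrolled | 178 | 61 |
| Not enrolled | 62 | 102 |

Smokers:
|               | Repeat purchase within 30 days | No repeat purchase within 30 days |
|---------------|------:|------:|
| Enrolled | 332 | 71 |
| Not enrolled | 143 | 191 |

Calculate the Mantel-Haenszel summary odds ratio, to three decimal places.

OR_MH = Σ(aᵢdᵢ/nᵢ) / Σ(bᵢcᵢ/nᵢ), where nᵢ is the stratum total.
Stratum 1 (Non-smokers): n = 403; a·d/n = 178·102/403 = 45.0521; b·c/n = 61·62/403 = 9.3846
Stratum 2 (Smokers): n = 737; a·d/n = 332·191/737 = 86.0407; b·c/n = 71·143/737 = 13.7761
OR_MH = (45.0521 + 86.0407) / (9.3846 + 13.7761) = 131.0928 / 23.1607 = 5.66013

5.660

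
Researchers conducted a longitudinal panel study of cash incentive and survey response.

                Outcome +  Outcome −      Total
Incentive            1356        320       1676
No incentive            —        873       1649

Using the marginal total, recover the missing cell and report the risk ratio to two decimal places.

1.72

The missing cell is in the unexposed row: 1649 − 873 = 776.
So a = 1356, b = 320, c = 776, d = 873.
RR = [a/(a+b)] / [c/(c+d)] = (1356/1676) / (776/1649) = 0.80907/0.47059 = 1.71927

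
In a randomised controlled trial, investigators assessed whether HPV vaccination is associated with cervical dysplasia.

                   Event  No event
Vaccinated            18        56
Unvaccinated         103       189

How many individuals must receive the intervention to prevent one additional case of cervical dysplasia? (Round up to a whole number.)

Risk in treated group = 18/74 = 0.24324; risk in control = 103/292 = 0.35274.
Absolute risk reduction = 0.35274 − 0.24324 = 0.10950
NNT = 1 / ARR = 1 / 0.10950 = 9.133 → round up → 10

10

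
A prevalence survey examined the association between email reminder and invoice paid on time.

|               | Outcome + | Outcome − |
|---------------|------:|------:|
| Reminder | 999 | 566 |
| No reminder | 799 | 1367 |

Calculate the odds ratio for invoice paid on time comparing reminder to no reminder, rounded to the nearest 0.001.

Cells: a = 999, b = 566, c = 799, d = 1367.
OR = (a·d)/(b·c) = (999 × 1367) / (566 × 799) = 1365633 / 452234 = 3.01975
The odds of invoice paid on time are about 3.02 times as high in the reminder group.

3.020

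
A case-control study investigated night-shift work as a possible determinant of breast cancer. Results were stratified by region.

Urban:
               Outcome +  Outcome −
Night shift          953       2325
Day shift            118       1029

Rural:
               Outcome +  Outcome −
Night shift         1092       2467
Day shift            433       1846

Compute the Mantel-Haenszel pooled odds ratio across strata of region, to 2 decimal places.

OR_MH = Σ(aᵢdᵢ/nᵢ) / Σ(bᵢcᵢ/nᵢ), where nᵢ is the stratum total.
Stratum 1 (Urban): n = 4425; a·d/n = 953·1029/4425 = 221.6129; b·c/n = 2325·118/4425 = 62.0000
Stratum 2 (Rural): n = 5838; a·d/n = 1092·1846/5838 = 345.2950; b·c/n = 2467·433/5838 = 182.9755
OR_MH = (221.6129 + 345.2950) / (62.0000 + 182.9755) = 566.9078 / 244.9755 = 2.31414

2.31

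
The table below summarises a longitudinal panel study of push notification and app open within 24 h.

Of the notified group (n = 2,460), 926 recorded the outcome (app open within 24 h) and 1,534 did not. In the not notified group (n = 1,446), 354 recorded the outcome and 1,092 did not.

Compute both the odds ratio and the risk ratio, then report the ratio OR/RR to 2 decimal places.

1.21

From the description: a = 926, b = 1534, c = 354, d = 1092.
OR = (926·1092)/(1534·354) = 1011192/543036 = 1.86211
Risk in exposed = 926/2460 = 0.37642; risk in unexposed = 354/1446 = 0.24481; RR = 1.53759
OR/RR = 1.86211 / 1.53759 = 1.21106
The outcome is not rare, so the OR lies further from 1 than the RR.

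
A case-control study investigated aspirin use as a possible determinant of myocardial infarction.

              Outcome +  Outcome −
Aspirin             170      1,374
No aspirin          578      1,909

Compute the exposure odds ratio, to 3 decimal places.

0.409

Cells: a = 170, b = 1374, c = 578, d = 1909.
OR = (a·d)/(b·c) = (170 × 1909) / (1374 × 578) = 324530 / 794172 = 0.40864
Exposure is associated with lower odds of myocardial infarction (OR = 0.41 < 1).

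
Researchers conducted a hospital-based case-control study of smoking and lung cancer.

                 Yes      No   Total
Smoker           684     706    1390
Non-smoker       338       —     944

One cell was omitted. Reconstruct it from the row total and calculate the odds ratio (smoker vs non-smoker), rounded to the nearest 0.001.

The missing cell is in the unexposed row: 944 − 338 = 606.
So a = 684, b = 706, c = 338, d = 606.
OR = (a·d)/(b·c) = (684 × 606) / (706 × 338) = 414504 / 238628 = 1.73703

1.737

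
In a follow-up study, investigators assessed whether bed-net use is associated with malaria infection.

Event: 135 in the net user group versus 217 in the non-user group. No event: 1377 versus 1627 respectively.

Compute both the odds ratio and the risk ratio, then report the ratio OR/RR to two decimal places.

0.97

From the description: a = 135, b = 1377, c = 217, d = 1627.
OR = (135·1627)/(1377·217) = 219645/298809 = 0.73507
Risk in exposed = 135/1512 = 0.08929; risk in unexposed = 217/1844 = 0.11768; RR = 0.75872
OR/RR = 0.73507 / 0.75872 = 0.96882
The outcome is not rare, so the OR lies further from 1 than the RR.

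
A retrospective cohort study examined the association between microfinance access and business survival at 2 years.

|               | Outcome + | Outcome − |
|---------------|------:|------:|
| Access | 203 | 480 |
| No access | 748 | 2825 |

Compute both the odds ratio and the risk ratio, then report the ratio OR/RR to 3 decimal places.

1.125

Cells: a = 203, b = 480, c = 748, d = 2825.
OR = (203·2825)/(480·748) = 573475/359040 = 1.59725
Risk in exposed = 203/683 = 0.29722; risk in unexposed = 748/3573 = 0.20935; RR = 1.41973
OR/RR = 1.59725 / 1.41973 = 1.12503
The outcome is not rare, so the OR lies further from 1 than the RR.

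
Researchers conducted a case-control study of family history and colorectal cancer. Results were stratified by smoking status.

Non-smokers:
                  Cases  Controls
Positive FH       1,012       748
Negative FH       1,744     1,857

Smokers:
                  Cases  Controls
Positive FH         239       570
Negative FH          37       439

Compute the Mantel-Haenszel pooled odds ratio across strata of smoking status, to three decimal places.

1.664

OR_MH = Σ(aᵢdᵢ/nᵢ) / Σ(bᵢcᵢ/nᵢ), where nᵢ is the stratum total.
Stratum 1 (Non-smokers): n = 5361; a·d/n = 1012·1857/5361 = 350.5473; b·c/n = 748·1744/5361 = 243.3337
Stratum 2 (Smokers): n = 1285; a·d/n = 239·439/1285 = 81.6506; b·c/n = 570·37/1285 = 16.4125
OR_MH = (350.5473 + 81.6506) / (243.3337 + 16.4125) = 432.1979 / 259.7462 = 1.66392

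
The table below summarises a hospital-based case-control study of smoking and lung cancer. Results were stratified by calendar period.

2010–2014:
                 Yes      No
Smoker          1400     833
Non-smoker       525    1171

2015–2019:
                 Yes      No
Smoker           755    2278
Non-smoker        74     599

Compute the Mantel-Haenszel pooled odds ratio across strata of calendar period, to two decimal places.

3.44

OR_MH = Σ(aᵢdᵢ/nᵢ) / Σ(bᵢcᵢ/nᵢ), where nᵢ is the stratum total.
Stratum 1 (2010–2014): n = 3929; a·d/n = 1400·1171/3929 = 417.2563; b·c/n = 833·525/3929 = 111.3069
Stratum 2 (2015–2019): n = 3706; a·d/n = 755·599/3706 = 122.0305; b·c/n = 2278·74/3706 = 45.4862
OR_MH = (417.2563 + 122.0305) / (111.3069 + 45.4862) = 539.2868 / 156.7932 = 3.43948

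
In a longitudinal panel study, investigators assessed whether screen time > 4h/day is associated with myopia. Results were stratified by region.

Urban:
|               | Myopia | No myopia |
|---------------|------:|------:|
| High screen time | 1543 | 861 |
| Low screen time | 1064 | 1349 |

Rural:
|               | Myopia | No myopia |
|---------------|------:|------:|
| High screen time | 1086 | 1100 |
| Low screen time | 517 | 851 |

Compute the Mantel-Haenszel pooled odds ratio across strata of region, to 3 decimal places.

OR_MH = Σ(aᵢdᵢ/nᵢ) / Σ(bᵢcᵢ/nᵢ), where nᵢ is the stratum total.
Stratum 1 (Urban): n = 4817; a·d/n = 1543·1349/4817 = 432.1169; b·c/n = 861·1064/4817 = 190.1814
Stratum 2 (Rural): n = 3554; a·d/n = 1086·851/3554 = 260.0411; b·c/n = 1100·517/3554 = 160.0169
OR_MH = (432.1169 + 260.0411) / (190.1814 + 160.0169) = 692.1580 / 350.1983 = 1.97647

1.976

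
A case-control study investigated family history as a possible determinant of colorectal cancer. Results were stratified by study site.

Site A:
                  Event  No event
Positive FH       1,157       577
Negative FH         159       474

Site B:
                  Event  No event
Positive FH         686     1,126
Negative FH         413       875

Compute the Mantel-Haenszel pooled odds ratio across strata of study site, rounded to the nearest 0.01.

OR_MH = Σ(aᵢdᵢ/nᵢ) / Σ(bᵢcᵢ/nᵢ), where nᵢ is the stratum total.
Stratum 1 (Site A): n = 2367; a·d/n = 1157·474/2367 = 231.6933; b·c/n = 577·159/2367 = 38.7592
Stratum 2 (Site B): n = 3100; a·d/n = 686·875/3100 = 193.6290; b·c/n = 1126·413/3100 = 150.0123
OR_MH = (231.6933 + 193.6290) / (38.7592 + 150.0123) = 425.3223 / 188.7714 = 2.25311

2.25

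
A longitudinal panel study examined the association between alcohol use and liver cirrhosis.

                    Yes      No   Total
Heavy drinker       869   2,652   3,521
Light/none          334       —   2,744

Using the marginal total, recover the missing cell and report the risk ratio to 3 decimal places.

2.028

The missing cell is in the unexposed row: 2744 − 334 = 2410.
So a = 869, b = 2652, c = 334, d = 2410.
RR = [a/(a+b)] / [c/(c+d)] = (869/3521) / (334/2744) = 0.24680/0.12172 = 2.02764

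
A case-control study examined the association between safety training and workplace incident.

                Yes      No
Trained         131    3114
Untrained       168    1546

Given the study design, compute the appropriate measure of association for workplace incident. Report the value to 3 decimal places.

Cells: a = 131, b = 3114, c = 168, d = 1546.
This is a case-control study: participants were sampled on outcome status, so risks in the source population cannot be estimated directly — relative risk is not valid here. The odds ratio is the appropriate measure.
OR = (a·d)/(b·c) = (131 × 1546) / (3114 × 168) = 202526 / 523152 = 0.38713

0.387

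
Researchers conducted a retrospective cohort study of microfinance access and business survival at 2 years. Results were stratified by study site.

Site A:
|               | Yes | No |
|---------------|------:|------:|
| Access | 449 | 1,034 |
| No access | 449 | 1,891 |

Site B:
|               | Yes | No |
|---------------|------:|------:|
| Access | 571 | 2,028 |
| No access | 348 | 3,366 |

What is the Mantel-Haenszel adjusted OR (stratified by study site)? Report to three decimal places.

2.258

OR_MH = Σ(aᵢdᵢ/nᵢ) / Σ(bᵢcᵢ/nᵢ), where nᵢ is the stratum total.
Stratum 1 (Site A): n = 3823; a·d/n = 449·1891/3823 = 222.0923; b·c/n = 1034·449/3823 = 121.4402
Stratum 2 (Site B): n = 6313; a·d/n = 571·3366/6313 = 304.4489; b·c/n = 2028·348/6313 = 111.7922
OR_MH = (222.0923 + 304.4489) / (121.4402 + 111.7922) = 526.5413 / 233.2324 = 2.25758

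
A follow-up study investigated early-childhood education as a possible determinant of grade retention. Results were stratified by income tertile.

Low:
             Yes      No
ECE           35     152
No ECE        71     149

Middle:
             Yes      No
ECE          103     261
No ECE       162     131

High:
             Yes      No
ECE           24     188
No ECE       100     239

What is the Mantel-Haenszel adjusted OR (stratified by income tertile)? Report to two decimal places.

OR_MH = Σ(aᵢdᵢ/nᵢ) / Σ(bᵢcᵢ/nᵢ), where nᵢ is the stratum total.
Stratum 1 (Low): n = 407; a·d/n = 35·149/407 = 12.8133; b·c/n = 152·71/407 = 26.5160
Stratum 2 (Middle): n = 657; a·d/n = 103·131/657 = 20.5373; b·c/n = 261·162/657 = 64.3562
Stratum 3 (High): n = 551; a·d/n = 24·239/551 = 10.4102; b·c/n = 188·100/551 = 34.1198
OR_MH = (12.8133 + 20.5373 + 10.4102) / (26.5160 + 64.3562 + 34.1198) = 43.7607 / 124.9919 = 0.35011

0.35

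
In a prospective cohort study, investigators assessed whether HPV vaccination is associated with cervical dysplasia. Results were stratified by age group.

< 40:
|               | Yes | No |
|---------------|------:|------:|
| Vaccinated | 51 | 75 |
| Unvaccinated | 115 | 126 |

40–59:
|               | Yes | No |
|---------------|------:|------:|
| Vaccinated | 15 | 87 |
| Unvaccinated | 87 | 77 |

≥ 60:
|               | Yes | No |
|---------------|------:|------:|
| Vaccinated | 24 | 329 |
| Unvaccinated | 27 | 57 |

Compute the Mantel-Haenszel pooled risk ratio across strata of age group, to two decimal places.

0.50

RR_MH = Σ(aᵢ·n₀ᵢ/nᵢ) / Σ(cᵢ·n₁ᵢ/nᵢ), with n₁ᵢ = aᵢ+bᵢ (exposed), n₀ᵢ = cᵢ+dᵢ (unexposed), nᵢ = n₁ᵢ+n₀ᵢ.
Stratum 1 (< 40): n₁ = 126, n₀ = 241, n = 367; a·n₀/n = 51·241/367 = 33.4905; c·n₁/n = 115·126/367 = 39.4823
Stratum 2 (40–59): n₁ = 102, n₀ = 164, n = 266; a·n₀/n = 15·164/266 = 9.2481; c·n₁/n = 87·102/266 = 33.3609
Stratum 3 (≥ 60): n₁ = 353, n₀ = 84, n = 437; a·n₀/n = 24·84/437 = 4.6133; c·n₁/n = 27·353/437 = 21.8101
RR_MH = (33.4905 + 9.2481 + 4.6133) / (39.4823 + 33.3609 + 21.8101) = 47.3519 / 94.6533 = 0.50027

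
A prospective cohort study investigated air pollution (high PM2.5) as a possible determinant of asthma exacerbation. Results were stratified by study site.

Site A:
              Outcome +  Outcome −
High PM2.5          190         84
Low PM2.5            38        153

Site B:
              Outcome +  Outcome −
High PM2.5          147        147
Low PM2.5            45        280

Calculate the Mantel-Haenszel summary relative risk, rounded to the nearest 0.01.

RR_MH = Σ(aᵢ·n₀ᵢ/nᵢ) / Σ(cᵢ·n₁ᵢ/nᵢ), with n₁ᵢ = aᵢ+bᵢ (exposed), n₀ᵢ = cᵢ+dᵢ (unexposed), nᵢ = n₁ᵢ+n₀ᵢ.
Stratum 1 (Site A): n₁ = 274, n₀ = 191, n = 465; a·n₀/n = 190·191/465 = 78.0430; c·n₁/n = 38·274/465 = 22.3914
Stratum 2 (Site B): n₁ = 294, n₀ = 325, n = 619; a·n₀/n = 147·325/619 = 77.1809; c·n₁/n = 45·294/619 = 21.3732
RR_MH = (78.0430 + 77.1809) / (22.3914 + 21.3732) = 155.2239 / 43.7646 = 3.54679

3.55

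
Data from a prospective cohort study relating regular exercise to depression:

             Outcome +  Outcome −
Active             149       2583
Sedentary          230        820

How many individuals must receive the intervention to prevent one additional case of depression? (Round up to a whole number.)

Risk in treated group = 149/2732 = 0.05454; risk in control = 230/1050 = 0.21905.
Absolute risk reduction = 0.21905 − 0.05454 = 0.16451
NNT = 1 / ARR = 1 / 0.16451 = 6.079 → round up → 7

7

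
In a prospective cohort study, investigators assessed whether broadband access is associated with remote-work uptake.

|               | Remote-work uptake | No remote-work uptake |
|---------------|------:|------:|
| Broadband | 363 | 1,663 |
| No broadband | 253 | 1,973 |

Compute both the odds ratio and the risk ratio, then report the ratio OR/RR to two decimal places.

Cells: a = 363, b = 1663, c = 253, d = 1973.
OR = (363·1973)/(1663·253) = 716199/420739 = 1.70224
Risk in exposed = 363/2026 = 0.17917; risk in unexposed = 253/2226 = 0.11366; RR = 1.57642
OR/RR = 1.70224 / 1.57642 = 1.07981
The outcome is not rare, so the OR lies further from 1 than the RR.

1.08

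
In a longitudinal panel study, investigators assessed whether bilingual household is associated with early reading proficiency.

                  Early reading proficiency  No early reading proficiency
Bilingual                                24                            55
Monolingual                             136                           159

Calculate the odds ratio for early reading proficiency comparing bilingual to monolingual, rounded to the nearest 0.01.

0.51

Cells: a = 24, b = 55, c = 136, d = 159.
OR = (a·d)/(b·c) = (24 × 159) / (55 × 136) = 3816 / 7480 = 0.51016
Exposure is associated with lower odds of early reading proficiency (OR = 0.51 < 1).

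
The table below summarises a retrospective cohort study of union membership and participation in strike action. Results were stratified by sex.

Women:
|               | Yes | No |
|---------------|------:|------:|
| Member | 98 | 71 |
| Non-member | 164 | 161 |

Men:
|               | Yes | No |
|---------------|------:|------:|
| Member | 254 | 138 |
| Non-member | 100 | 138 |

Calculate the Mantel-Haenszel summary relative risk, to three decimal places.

1.356

RR_MH = Σ(aᵢ·n₀ᵢ/nᵢ) / Σ(cᵢ·n₁ᵢ/nᵢ), with n₁ᵢ = aᵢ+bᵢ (exposed), n₀ᵢ = cᵢ+dᵢ (unexposed), nᵢ = n₁ᵢ+n₀ᵢ.
Stratum 1 (Women): n₁ = 169, n₀ = 325, n = 494; a·n₀/n = 98·325/494 = 64.4737; c·n₁/n = 164·169/494 = 56.1053
Stratum 2 (Men): n₁ = 392, n₀ = 238, n = 630; a·n₀/n = 254·238/630 = 95.9556; c·n₁/n = 100·392/630 = 62.2222
RR_MH = (64.4737 + 95.9556) / (56.1053 + 62.2222) = 160.4292 / 118.3275 = 1.35581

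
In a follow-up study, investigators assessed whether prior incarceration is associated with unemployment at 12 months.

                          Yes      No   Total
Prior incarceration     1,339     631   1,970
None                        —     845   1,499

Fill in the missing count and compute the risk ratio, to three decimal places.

1.558

The missing cell is in the unexposed row: 1499 − 845 = 654.
So a = 1339, b = 631, c = 654, d = 845.
RR = [a/(a+b)] / [c/(c+d)] = (1339/1970) / (654/1499) = 0.67970/0.43629 = 1.55790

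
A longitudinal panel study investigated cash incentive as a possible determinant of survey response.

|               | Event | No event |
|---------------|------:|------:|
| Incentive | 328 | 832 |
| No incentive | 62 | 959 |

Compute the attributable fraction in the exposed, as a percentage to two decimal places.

78.52

Cells: a = 328, b = 832, c = 62, d = 959.
Risk in exposed = 328/1160 = 0.28276; risk in unexposed = 62/1021 = 0.06072.
RR = 0.28276/0.06072 = 4.65640
AR% = (RR − 1)/RR × 100 = (4.65640 − 1)/4.65640 × 100 = 78.5242%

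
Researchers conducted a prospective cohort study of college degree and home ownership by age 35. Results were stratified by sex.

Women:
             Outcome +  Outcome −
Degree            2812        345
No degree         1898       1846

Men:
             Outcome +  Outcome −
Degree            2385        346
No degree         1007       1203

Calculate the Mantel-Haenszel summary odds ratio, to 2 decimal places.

8.06

OR_MH = Σ(aᵢdᵢ/nᵢ) / Σ(bᵢcᵢ/nᵢ), where nᵢ is the stratum total.
Stratum 1 (Women): n = 6901; a·d/n = 2812·1846/6901 = 752.2029; b·c/n = 345·1898/6901 = 94.8862
Stratum 2 (Men): n = 4941; a·d/n = 2385·1203/4941 = 580.6831; b·c/n = 346·1007/4941 = 70.5165
OR_MH = (752.2029 + 580.6831) / (94.8862 + 70.5165) = 1332.8859 / 165.4027 = 8.05843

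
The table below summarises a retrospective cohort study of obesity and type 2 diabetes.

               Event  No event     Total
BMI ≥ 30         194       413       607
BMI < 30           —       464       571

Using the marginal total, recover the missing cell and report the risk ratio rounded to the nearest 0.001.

The missing cell is in the unexposed row: 571 − 464 = 107.
So a = 194, b = 413, c = 107, d = 464.
RR = [a/(a+b)] / [c/(c+d)] = (194/607) / (107/571) = 0.31960/0.18739 = 1.70555

1.706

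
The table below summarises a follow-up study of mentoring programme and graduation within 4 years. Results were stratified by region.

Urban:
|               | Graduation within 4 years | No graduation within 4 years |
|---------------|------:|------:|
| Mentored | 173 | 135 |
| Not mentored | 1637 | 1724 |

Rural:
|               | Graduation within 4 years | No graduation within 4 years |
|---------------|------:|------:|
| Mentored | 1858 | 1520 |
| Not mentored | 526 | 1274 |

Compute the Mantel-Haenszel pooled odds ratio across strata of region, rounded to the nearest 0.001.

OR_MH = Σ(aᵢdᵢ/nᵢ) / Σ(bᵢcᵢ/nᵢ), where nᵢ is the stratum total.
Stratum 1 (Urban): n = 3669; a·d/n = 173·1724/3669 = 81.2897; b·c/n = 135·1637/3669 = 60.2330
Stratum 2 (Rural): n = 5178; a·d/n = 1858·1274/5178 = 457.1441; b·c/n = 1520·526/5178 = 154.4071
OR_MH = (81.2897 + 457.1441) / (60.2330 + 154.4071) = 538.4338 / 214.6401 = 2.50854

2.509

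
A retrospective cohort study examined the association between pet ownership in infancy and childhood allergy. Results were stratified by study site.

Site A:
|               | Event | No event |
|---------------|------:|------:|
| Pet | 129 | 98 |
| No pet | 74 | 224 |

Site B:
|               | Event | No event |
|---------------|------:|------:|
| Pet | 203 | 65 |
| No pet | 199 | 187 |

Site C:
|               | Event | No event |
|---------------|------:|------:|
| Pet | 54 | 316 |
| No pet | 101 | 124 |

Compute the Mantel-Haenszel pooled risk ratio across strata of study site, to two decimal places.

1.21

RR_MH = Σ(aᵢ·n₀ᵢ/nᵢ) / Σ(cᵢ·n₁ᵢ/nᵢ), with n₁ᵢ = aᵢ+bᵢ (exposed), n₀ᵢ = cᵢ+dᵢ (unexposed), nᵢ = n₁ᵢ+n₀ᵢ.
Stratum 1 (Site A): n₁ = 227, n₀ = 298, n = 525; a·n₀/n = 129·298/525 = 73.2229; c·n₁/n = 74·227/525 = 31.9962
Stratum 2 (Site B): n₁ = 268, n₀ = 386, n = 654; a·n₀/n = 203·386/654 = 119.8135; c·n₁/n = 199·268/654 = 81.5474
Stratum 3 (Site C): n₁ = 370, n₀ = 225, n = 595; a·n₀/n = 54·225/595 = 20.4202; c·n₁/n = 101·370/595 = 62.8067
RR_MH = (73.2229 + 119.8135 + 20.4202) / (31.9962 + 81.5474 + 62.8067) = 213.4565 / 176.3503 = 1.21041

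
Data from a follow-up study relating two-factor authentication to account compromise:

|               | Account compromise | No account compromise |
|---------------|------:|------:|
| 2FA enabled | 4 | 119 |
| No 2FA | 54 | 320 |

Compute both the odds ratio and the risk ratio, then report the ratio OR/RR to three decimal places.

Cells: a = 4, b = 119, c = 54, d = 320.
OR = (4·320)/(119·54) = 1280/6426 = 0.19919
Risk in exposed = 4/123 = 0.03252; risk in unexposed = 54/374 = 0.14439; RR = 0.22523
OR/RR = 0.19919 / 0.22523 = 0.88438
The outcome is not rare, so the OR lies further from 1 than the RR.

0.884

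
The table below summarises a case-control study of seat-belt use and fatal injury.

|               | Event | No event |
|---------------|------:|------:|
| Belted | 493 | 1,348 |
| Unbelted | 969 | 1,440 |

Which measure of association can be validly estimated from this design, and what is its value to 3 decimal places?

0.543

Cells: a = 493, b = 1348, c = 969, d = 1440.
This is a case-control study: participants were sampled on outcome status, so risks in the source population cannot be estimated directly — relative risk is not valid here. The odds ratio is the appropriate measure.
OR = (a·d)/(b·c) = (493 × 1440) / (1348 × 969) = 709920 / 1306212 = 0.54350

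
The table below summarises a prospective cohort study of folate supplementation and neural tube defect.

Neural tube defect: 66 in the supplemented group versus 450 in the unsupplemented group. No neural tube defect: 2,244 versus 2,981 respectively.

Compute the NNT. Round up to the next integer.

Risk in treated group = 66/2310 = 0.02857; risk in control = 450/3431 = 0.13116.
Absolute risk reduction = 0.13116 − 0.02857 = 0.10259
NNT = 1 / ARR = 1 / 0.10259 = 9.748 → round up → 10

10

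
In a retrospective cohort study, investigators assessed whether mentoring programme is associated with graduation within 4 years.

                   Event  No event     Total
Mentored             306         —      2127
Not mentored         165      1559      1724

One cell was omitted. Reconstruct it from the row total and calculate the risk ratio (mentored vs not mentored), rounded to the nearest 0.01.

1.50

The missing cell is in the exposed row: 2127 − 306 = 1821.
So a = 306, b = 1821, c = 165, d = 1559.
RR = [a/(a+b)] / [c/(c+d)] = (306/2127) / (165/1724) = 0.14386/0.09571 = 1.50317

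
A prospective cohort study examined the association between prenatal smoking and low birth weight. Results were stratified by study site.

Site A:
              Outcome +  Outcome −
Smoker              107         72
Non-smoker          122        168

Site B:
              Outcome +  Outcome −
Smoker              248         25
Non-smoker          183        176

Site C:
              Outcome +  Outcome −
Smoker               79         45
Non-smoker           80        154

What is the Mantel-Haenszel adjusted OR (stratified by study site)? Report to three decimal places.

OR_MH = Σ(aᵢdᵢ/nᵢ) / Σ(bᵢcᵢ/nᵢ), where nᵢ is the stratum total.
Stratum 1 (Site A): n = 469; a·d/n = 107·168/469 = 38.3284; b·c/n = 72·122/469 = 18.7292
Stratum 2 (Site B): n = 632; a·d/n = 248·176/632 = 69.0633; b·c/n = 25·183/632 = 7.2389
Stratum 3 (Site C): n = 358; a·d/n = 79·154/358 = 33.9832; b·c/n = 45·80/358 = 10.0559
OR_MH = (38.3284 + 69.0633 + 33.9832) / (18.7292 + 7.2389 + 10.0559) = 141.3749 / 36.0240 = 3.92446

3.924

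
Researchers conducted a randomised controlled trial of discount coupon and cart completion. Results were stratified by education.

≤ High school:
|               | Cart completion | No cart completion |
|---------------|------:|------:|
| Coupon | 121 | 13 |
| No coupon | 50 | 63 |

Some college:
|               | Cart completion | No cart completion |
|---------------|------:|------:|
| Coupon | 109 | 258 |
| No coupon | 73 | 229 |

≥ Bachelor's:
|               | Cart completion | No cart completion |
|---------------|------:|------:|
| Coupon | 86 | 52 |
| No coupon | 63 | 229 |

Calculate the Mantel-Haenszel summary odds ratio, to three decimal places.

OR_MH = Σ(aᵢdᵢ/nᵢ) / Σ(bᵢcᵢ/nᵢ), where nᵢ is the stratum total.
Stratum 1 (≤ High school): n = 247; a·d/n = 121·63/247 = 30.8623; b·c/n = 13·50/247 = 2.6316
Stratum 2 (Some college): n = 669; a·d/n = 109·229/669 = 37.3109; b·c/n = 258·73/669 = 28.1525
Stratum 3 (≥ Bachelor's): n = 430; a·d/n = 86·229/430 = 45.8000; b·c/n = 52·63/430 = 7.6186
OR_MH = (30.8623 + 37.3109 + 45.8000) / (2.6316 + 28.1525 + 7.6186) = 113.9733 / 38.4026 = 2.96785

2.968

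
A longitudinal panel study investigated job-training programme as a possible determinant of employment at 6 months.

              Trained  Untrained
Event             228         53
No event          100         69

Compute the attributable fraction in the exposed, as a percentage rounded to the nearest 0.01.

Reading the table with exposure as columns: a = 228 (Trained, case), b = 100 (Trained, non-case), c = 53 (Untrained, case), d = 69.
Risk in exposed = 228/328 = 0.69512; risk in unexposed = 53/122 = 0.43443.
RR = 0.69512/0.43443 = 1.60009
AR% = (RR − 1)/RR × 100 = (1.60009 − 1)/1.60009 × 100 = 37.5036%

37.50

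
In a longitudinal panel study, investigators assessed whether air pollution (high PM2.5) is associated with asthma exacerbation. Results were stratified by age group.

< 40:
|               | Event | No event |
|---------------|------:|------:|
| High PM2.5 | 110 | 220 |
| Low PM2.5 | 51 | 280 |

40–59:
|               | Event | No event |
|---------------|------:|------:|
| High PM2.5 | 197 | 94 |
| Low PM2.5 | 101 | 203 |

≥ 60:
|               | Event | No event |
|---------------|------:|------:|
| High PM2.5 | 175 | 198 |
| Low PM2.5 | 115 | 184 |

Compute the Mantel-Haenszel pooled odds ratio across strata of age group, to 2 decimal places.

OR_MH = Σ(aᵢdᵢ/nᵢ) / Σ(bᵢcᵢ/nᵢ), where nᵢ is the stratum total.
Stratum 1 (< 40): n = 661; a·d/n = 110·280/661 = 46.5961; b·c/n = 220·51/661 = 16.9743
Stratum 2 (40–59): n = 595; a·d/n = 197·203/595 = 67.2118; b·c/n = 94·101/595 = 15.9563
Stratum 3 (≥ 60): n = 672; a·d/n = 175·184/672 = 47.9167; b·c/n = 198·115/672 = 33.8839
OR_MH = (46.5961 + 67.2118 + 47.9167) / (16.9743 + 15.9563 + 33.8839) = 161.7245 / 66.8145 = 2.42050

2.42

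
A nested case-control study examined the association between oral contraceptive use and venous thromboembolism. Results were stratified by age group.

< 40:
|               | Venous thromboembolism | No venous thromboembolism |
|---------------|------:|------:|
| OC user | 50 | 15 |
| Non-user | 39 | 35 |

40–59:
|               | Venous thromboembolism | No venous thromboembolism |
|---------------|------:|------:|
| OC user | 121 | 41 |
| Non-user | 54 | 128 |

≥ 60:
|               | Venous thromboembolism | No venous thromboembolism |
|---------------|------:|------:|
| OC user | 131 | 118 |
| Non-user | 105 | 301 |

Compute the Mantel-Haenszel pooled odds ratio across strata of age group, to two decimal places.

3.99

OR_MH = Σ(aᵢdᵢ/nᵢ) / Σ(bᵢcᵢ/nᵢ), where nᵢ is the stratum total.
Stratum 1 (< 40): n = 139; a·d/n = 50·35/139 = 12.5899; b·c/n = 15·39/139 = 4.2086
Stratum 2 (40–59): n = 344; a·d/n = 121·128/344 = 45.0233; b·c/n = 41·54/344 = 6.4360
Stratum 3 (≥ 60): n = 655; a·d/n = 131·301/655 = 60.2000; b·c/n = 118·105/655 = 18.9160
OR_MH = (12.5899 + 45.0233 + 60.2000) / (4.2086 + 6.4360 + 18.9160) = 117.8132 / 29.5607 = 3.98547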